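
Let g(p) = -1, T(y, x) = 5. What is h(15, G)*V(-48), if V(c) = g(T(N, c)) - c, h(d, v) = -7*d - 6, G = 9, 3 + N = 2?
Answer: -5217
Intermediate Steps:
N = -1 (N = -3 + 2 = -1)
h(d, v) = -6 - 7*d
V(c) = -1 - c
h(15, G)*V(-48) = (-6 - 7*15)*(-1 - 1*(-48)) = (-6 - 105)*(-1 + 48) = -111*47 = -5217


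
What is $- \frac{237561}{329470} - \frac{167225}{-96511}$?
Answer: $\frac{32168371079}{31797479170} \approx 1.0117$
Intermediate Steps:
$- \frac{237561}{329470} - \frac{167225}{-96511} = \left(-237561\right) \frac{1}{329470} - - \frac{167225}{96511} = - \frac{237561}{329470} + \frac{167225}{96511} = \frac{32168371079}{31797479170}$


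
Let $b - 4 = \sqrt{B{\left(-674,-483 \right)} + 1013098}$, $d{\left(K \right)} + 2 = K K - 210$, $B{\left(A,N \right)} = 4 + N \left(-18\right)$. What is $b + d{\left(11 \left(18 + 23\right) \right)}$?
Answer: $203193 + 2 \sqrt{255449} \approx 2.042 \cdot 10^{5}$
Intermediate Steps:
$B{\left(A,N \right)} = 4 - 18 N$
$d{\left(K \right)} = -212 + K^{2}$ ($d{\left(K \right)} = -2 + \left(K K - 210\right) = -2 + \left(K^{2} - 210\right) = -2 + \left(-210 + K^{2}\right) = -212 + K^{2}$)
$b = 4 + 2 \sqrt{255449}$ ($b = 4 + \sqrt{\left(4 - -8694\right) + 1013098} = 4 + \sqrt{\left(4 + 8694\right) + 1013098} = 4 + \sqrt{8698 + 1013098} = 4 + \sqrt{1021796} = 4 + 2 \sqrt{255449} \approx 1014.8$)
$b + d{\left(11 \left(18 + 23\right) \right)} = \left(4 + 2 \sqrt{255449}\right) - \left(212 - \left(11 \left(18 + 23\right)\right)^{2}\right) = \left(4 + 2 \sqrt{255449}\right) - \left(212 - \left(11 \cdot 41\right)^{2}\right) = \left(4 + 2 \sqrt{255449}\right) - \left(212 - 451^{2}\right) = \left(4 + 2 \sqrt{255449}\right) + \left(-212 + 203401\right) = \left(4 + 2 \sqrt{255449}\right) + 203189 = 203193 + 2 \sqrt{255449}$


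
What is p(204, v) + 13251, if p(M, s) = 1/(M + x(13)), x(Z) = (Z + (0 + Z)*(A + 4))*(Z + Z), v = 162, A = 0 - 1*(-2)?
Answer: 34055071/2570 ≈ 13251.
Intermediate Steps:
A = 2 (A = 0 + 2 = 2)
x(Z) = 14*Z**2 (x(Z) = (Z + (0 + Z)*(2 + 4))*(Z + Z) = (Z + Z*6)*(2*Z) = (Z + 6*Z)*(2*Z) = (7*Z)*(2*Z) = 14*Z**2)
p(M, s) = 1/(2366 + M) (p(M, s) = 1/(M + 14*13**2) = 1/(M + 14*169) = 1/(M + 2366) = 1/(2366 + M))
p(204, v) + 13251 = 1/(2366 + 204) + 13251 = 1/2570 + 13251 = 34055071/2570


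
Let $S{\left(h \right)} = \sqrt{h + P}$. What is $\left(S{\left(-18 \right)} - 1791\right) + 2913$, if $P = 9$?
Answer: $1122 + 3 i \approx 1122.0 + 3.0 i$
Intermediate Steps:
$S{\left(h \right)} = \sqrt{9 + h}$ ($S{\left(h \right)} = \sqrt{h + 9} = \sqrt{9 + h}$)
$\left(S{\left(-18 \right)} - 1791\right) + 2913 = \left(\sqrt{9 - 18} - 1791\right) + 2913 = \left(\sqrt{-9} - 1791\right) + 2913 = \left(3 i - 1791\right) + 2913 = \left(-1791 + 3 i\right) + 2913 = 1122 + 3 i$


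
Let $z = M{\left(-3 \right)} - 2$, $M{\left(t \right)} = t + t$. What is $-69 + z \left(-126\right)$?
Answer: $939$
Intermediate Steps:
$M{\left(t \right)} = 2 t$
$z = -8$ ($z = 2 \left(-3\right) - 2 = -6 + \left(-32 + 30\right) = -6 - 2 = -8$)
$-69 + z \left(-126\right) = -69 - -1008 = -69 + 1008 = 939$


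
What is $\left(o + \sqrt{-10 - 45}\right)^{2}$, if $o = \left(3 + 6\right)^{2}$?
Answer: $\left(81 + i \sqrt{55}\right)^{2} \approx 6506.0 + 1201.4 i$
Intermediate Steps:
$o = 81$ ($o = 9^{2} = 81$)
$\left(o + \sqrt{-10 - 45}\right)^{2} = \left(81 + \sqrt{-10 - 45}\right)^{2} = \left(81 + \sqrt{-55}\right)^{2} = \left(81 + i \sqrt{55}\right)^{2}$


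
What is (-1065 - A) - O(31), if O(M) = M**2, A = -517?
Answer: -1509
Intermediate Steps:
(-1065 - A) - O(31) = (-1065 - 1*(-517)) - 1*31**2 = (-1065 + 517) - 1*961 = -548 - 961 = -1509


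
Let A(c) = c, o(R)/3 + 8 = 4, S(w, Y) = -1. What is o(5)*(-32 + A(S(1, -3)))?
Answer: 396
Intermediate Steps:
o(R) = -12 (o(R) = -24 + 3*4 = -24 + 12 = -12)
o(5)*(-32 + A(S(1, -3))) = -12*(-32 - 1) = -12*(-33) = 396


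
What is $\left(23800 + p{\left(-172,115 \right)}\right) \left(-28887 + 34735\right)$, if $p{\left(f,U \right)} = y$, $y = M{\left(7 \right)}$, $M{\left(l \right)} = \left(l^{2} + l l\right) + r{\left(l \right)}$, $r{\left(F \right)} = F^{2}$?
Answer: $140042056$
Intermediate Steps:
$M{\left(l \right)} = 3 l^{2}$ ($M{\left(l \right)} = \left(l^{2} + l l\right) + l^{2} = \left(l^{2} + l^{2}\right) + l^{2} = 2 l^{2} + l^{2} = 3 l^{2}$)
$y = 147$ ($y = 3 \cdot 7^{2} = 3 \cdot 49 = 147$)
$p{\left(f,U \right)} = 147$
$\left(23800 + p{\left(-172,115 \right)}\right) \left(-28887 + 34735\right) = \left(23800 + 147\right) \left(-28887 + 34735\right) = 23947 \cdot 5848 = 140042056$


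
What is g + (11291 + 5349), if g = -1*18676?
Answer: -2036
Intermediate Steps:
g = -18676
g + (11291 + 5349) = -18676 + (11291 + 5349) = -18676 + 16640 = -2036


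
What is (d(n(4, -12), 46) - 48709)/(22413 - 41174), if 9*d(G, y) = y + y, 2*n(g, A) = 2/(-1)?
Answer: 438289/168849 ≈ 2.5957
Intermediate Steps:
n(g, A) = -1 (n(g, A) = (2/(-1))/2 = (2*(-1))/2 = (½)*(-2) = -1)
d(G, y) = 2*y/9 (d(G, y) = (y + y)/9 = (2*y)/9 = 2*y/9)
(d(n(4, -12), 46) - 48709)/(22413 - 41174) = ((2/9)*46 - 48709)/(22413 - 41174) = (92/9 - 48709)/(-18761) = -438289/9*(-1/18761) = 438289/168849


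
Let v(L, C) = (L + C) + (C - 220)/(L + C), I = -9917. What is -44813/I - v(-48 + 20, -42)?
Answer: 24565978/347095 ≈ 70.776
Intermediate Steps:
v(L, C) = C + L + (-220 + C)/(C + L) (v(L, C) = (C + L) + (-220 + C)/(C + L) = C + L + (-220 + C)/(C + L))
-44813/I - v(-48 + 20, -42) = -44813/(-9917) - (-220 - 42 + (-42)**2 + (-48 + 20)**2 + 2*(-42)*(-48 + 20))/(-42 + (-48 + 20)) = -44813*(-1/9917) - (-220 - 42 + 1764 + (-28)**2 + 2*(-42)*(-28))/(-42 - 28) = 44813/9917 - (-220 - 42 + 1764 + 784 + 2352)/(-70) = 44813/9917 - (-1)*4638/70 = 44813/9917 - 1*(-2319/35) = 44813/9917 + 2319/35 = 24565978/347095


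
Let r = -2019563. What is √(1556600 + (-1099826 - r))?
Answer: √2476337 ≈ 1573.6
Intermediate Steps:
√(1556600 + (-1099826 - r)) = √(1556600 + (-1099826 - 1*(-2019563))) = √(1556600 + (-1099826 + 2019563)) = √(1556600 + 919737) = √2476337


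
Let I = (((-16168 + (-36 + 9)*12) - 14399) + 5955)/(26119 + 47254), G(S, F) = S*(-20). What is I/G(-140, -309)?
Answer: -3117/25680550 ≈ -0.00012138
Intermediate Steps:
G(S, F) = -20*S
I = -24936/73373 (I = (((-16168 - 27*12) - 14399) + 5955)/73373 = (((-16168 - 324) - 14399) + 5955)*(1/73373) = ((-16492 - 14399) + 5955)*(1/73373) = (-30891 + 5955)*(1/73373) = -24936*1/73373 = -24936/73373 ≈ -0.33985)
I/G(-140, -309) = -24936/(73373*((-20*(-140)))) = -24936/73373/2800 = -24936/73373*1/2800 = -3117/25680550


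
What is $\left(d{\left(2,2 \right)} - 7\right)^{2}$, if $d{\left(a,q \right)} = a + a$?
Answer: $9$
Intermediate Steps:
$d{\left(a,q \right)} = 2 a$
$\left(d{\left(2,2 \right)} - 7\right)^{2} = \left(2 \cdot 2 - 7\right)^{2} = \left(4 - 7\right)^{2} = \left(-3\right)^{2} = 9$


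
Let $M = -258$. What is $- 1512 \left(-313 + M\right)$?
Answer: $863352$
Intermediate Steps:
$- 1512 \left(-313 + M\right) = - 1512 \left(-313 - 258\right) = \left(-1512\right) \left(-571\right) = 863352$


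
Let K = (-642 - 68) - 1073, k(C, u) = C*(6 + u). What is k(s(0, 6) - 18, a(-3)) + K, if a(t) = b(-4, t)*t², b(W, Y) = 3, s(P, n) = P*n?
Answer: -2377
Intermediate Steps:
a(t) = 3*t²
K = -1783 (K = -710 - 1073 = -1783)
k(s(0, 6) - 18, a(-3)) + K = (0*6 - 18)*(6 + 3*(-3)²) - 1783 = (0 - 18)*(6 + 3*9) - 1783 = -18*(6 + 27) - 1783 = -18*33 - 1783 = -594 - 1783 = -2377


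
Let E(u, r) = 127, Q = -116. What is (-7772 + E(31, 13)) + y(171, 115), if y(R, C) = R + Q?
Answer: -7590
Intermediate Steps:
y(R, C) = -116 + R (y(R, C) = R - 116 = -116 + R)
(-7772 + E(31, 13)) + y(171, 115) = (-7772 + 127) + (-116 + 171) = -7645 + 55 = -7590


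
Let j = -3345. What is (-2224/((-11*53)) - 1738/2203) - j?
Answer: 4300033623/1284349 ≈ 3348.0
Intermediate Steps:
(-2224/((-11*53)) - 1738/2203) - j = (-2224/((-11*53)) - 1738/2203) - 1*(-3345) = (-2224/(-583) - 1738*1/2203) + 3345 = (-2224*(-1/583) - 1738/2203) + 3345 = (2224/583 - 1738/2203) + 3345 = 3886218/1284349 + 3345 = 4300033623/1284349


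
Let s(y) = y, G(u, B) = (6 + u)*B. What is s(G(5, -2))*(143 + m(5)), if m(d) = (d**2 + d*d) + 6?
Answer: -4378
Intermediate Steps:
G(u, B) = B*(6 + u)
m(d) = 6 + 2*d**2 (m(d) = (d**2 + d**2) + 6 = 2*d**2 + 6 = 6 + 2*d**2)
s(G(5, -2))*(143 + m(5)) = (-2*(6 + 5))*(143 + (6 + 2*5**2)) = (-2*11)*(143 + (6 + 2*25)) = -22*(143 + (6 + 50)) = -22*(143 + 56) = -22*199 = -4378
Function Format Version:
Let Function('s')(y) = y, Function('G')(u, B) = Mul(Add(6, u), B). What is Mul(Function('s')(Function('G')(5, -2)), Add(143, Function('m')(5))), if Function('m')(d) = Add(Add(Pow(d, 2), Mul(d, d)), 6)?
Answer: -4378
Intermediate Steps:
Function('G')(u, B) = Mul(B, Add(6, u))
Function('m')(d) = Add(6, Mul(2, Pow(d, 2))) (Function('m')(d) = Add(Add(Pow(d, 2), Pow(d, 2)), 6) = Add(Mul(2, Pow(d, 2)), 6) = Add(6, Mul(2, Pow(d, 2))))
Mul(Function('s')(Function('G')(5, -2)), Add(143, Function('m')(5))) = Mul(Mul(-2, Add(6, 5)), Add(143, Add(6, Mul(2, Pow(5, 2))))) = Mul(Mul(-2, 11), Add(143, Add(6, Mul(2, 25)))) = Mul(-22, Add(143, Add(6, 50))) = Mul(-22, Add(143, 56)) = Mul(-22, 199) = -4378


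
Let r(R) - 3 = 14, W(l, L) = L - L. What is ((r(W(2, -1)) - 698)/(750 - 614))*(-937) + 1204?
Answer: 801841/136 ≈ 5895.9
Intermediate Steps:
W(l, L) = 0
r(R) = 17 (r(R) = 3 + 14 = 17)
((r(W(2, -1)) - 698)/(750 - 614))*(-937) + 1204 = ((17 - 698)/(750 - 614))*(-937) + 1204 = -681/136*(-937) + 1204 = 638097/136 + 1204 = 801841/136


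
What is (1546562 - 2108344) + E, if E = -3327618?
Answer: -3889400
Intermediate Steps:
(1546562 - 2108344) + E = (1546562 - 2108344) - 3327618 = -561782 - 3327618 = -3889400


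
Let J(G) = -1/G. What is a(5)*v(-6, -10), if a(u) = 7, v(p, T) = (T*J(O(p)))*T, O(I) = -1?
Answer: 700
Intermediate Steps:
v(p, T) = T**2 (v(p, T) = (T*(-1/(-1)))*T = (T*(-1*(-1)))*T = (T*1)*T = T*T = T**2)
a(5)*v(-6, -10) = 7*(-10)**2 = 7*100 = 700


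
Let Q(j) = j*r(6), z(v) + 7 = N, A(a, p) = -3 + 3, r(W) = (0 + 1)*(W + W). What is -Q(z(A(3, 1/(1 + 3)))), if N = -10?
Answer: 204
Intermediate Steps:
r(W) = 2*W (r(W) = 1*(2*W) = 2*W)
A(a, p) = 0
z(v) = -17 (z(v) = -7 - 10 = -17)
Q(j) = 12*j (Q(j) = j*(2*6) = j*12 = 12*j)
-Q(z(A(3, 1/(1 + 3)))) = -12*(-17) = -1*(-204) = 204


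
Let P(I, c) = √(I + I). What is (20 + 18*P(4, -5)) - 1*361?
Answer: -341 + 36*√2 ≈ -290.09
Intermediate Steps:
P(I, c) = √2*√I (P(I, c) = √(2*I) = √2*√I)
(20 + 18*P(4, -5)) - 1*361 = (20 + 18*(√2*√4)) - 1*361 = (20 + 18*(√2*2)) - 361 = (20 + 18*(2*√2)) - 361 = (20 + 36*√2) - 361 = -341 + 36*√2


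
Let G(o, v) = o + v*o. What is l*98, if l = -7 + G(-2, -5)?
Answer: 98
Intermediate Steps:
G(o, v) = o + o*v
l = 1 (l = -7 - 2*(1 - 5) = -7 - 2*(-4) = -7 + 8 = 1)
l*98 = 1*98 = 98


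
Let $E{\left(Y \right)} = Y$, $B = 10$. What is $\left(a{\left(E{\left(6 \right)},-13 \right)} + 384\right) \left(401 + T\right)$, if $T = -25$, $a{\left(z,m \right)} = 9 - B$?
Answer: $144008$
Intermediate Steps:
$a{\left(z,m \right)} = -1$ ($a{\left(z,m \right)} = 9 - 10 = -1$)
$\left(a{\left(E{\left(6 \right)},-13 \right)} + 384\right) \left(401 + T\right) = \left(-1 + 384\right) \left(401 - 25\right) = 383 \cdot 376 = 144008$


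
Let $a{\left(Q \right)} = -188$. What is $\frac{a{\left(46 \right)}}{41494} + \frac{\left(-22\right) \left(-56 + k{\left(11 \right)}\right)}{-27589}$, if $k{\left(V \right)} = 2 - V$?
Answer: $- \frac{32261576}{572388983} \approx -0.056363$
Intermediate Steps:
$\frac{a{\left(46 \right)}}{41494} + \frac{\left(-22\right) \left(-56 + k{\left(11 \right)}\right)}{-27589} = - \frac{188}{41494} + \frac{\left(-22\right) \left(-56 + \left(2 - 11\right)\right)}{-27589} = \left(-188\right) \frac{1}{41494} + - 22 \left(-56 + \left(2 - 11\right)\right) \left(- \frac{1}{27589}\right) = - \frac{94}{20747} + - 22 \left(-56 - 9\right) \left(- \frac{1}{27589}\right) = - \frac{94}{20747} + \left(-22\right) \left(-65\right) \left(- \frac{1}{27589}\right) = - \frac{94}{20747} + 1430 \left(- \frac{1}{27589}\right) = - \frac{94}{20747} - \frac{1430}{27589} = - \frac{32261576}{572388983}$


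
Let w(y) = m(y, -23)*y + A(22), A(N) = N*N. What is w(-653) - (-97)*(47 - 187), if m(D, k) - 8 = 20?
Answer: -31380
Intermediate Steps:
m(D, k) = 28 (m(D, k) = 8 + 20 = 28)
A(N) = N**2
w(y) = 484 + 28*y (w(y) = 28*y + 22**2 = 28*y + 484 = 484 + 28*y)
w(-653) - (-97)*(47 - 187) = (484 + 28*(-653)) - (-97)*(47 - 187) = (484 - 18284) - (-97)*(-140) = -17800 - 1*13580 = -17800 - 13580 = -31380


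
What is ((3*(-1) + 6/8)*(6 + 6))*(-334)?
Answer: 9018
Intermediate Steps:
((3*(-1) + 6/8)*(6 + 6))*(-334) = ((-3 + 6*(⅛))*12)*(-334) = ((-3 + ¾)*12)*(-334) = -9/4*12*(-334) = -27*(-334) = 9018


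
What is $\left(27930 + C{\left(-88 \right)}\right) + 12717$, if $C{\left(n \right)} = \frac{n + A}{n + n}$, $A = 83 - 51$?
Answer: $\frac{894241}{22} \approx 40647.0$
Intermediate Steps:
$A = 32$
$C{\left(n \right)} = \frac{32 + n}{2 n}$ ($C{\left(n \right)} = \frac{n + 32}{n + n} = \frac{32 + n}{2 n}$)
$\left(27930 + C{\left(-88 \right)}\right) + 12717 = \left(27930 + \frac{32 - 88}{2 \left(-88\right)}\right) + 12717 = \left(27930 + \frac{1}{2} \left(- \frac{1}{88}\right) \left(-56\right)\right) + 12717 = \left(27930 + \frac{7}{22}\right) + 12717 = \frac{614467}{22} + 12717 = \frac{894241}{22}$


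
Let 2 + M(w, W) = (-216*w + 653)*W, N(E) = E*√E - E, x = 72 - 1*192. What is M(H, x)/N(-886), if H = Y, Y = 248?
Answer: 3174899/392941 + 3174899*I*√886/392941 ≈ 8.0798 + 240.5*I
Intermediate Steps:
H = 248
x = -120 (x = 72 - 192 = -120)
N(E) = E^(3/2) - E
M(w, W) = -2 + W*(653 - 216*w) (M(w, W) = -2 + (-216*w + 653)*W = -2 + (653 - 216*w)*W = -2 + W*(653 - 216*w))
M(H, x)/N(-886) = (-2 + 653*(-120) - 216*(-120)*248)/((-886)^(3/2) - 1*(-886)) = (-2 - 78360 + 6428160)/(-886*I*√886 + 886) = 6349798/(886 - 886*I*√886)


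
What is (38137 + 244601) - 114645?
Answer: 168093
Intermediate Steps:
(38137 + 244601) - 114645 = 282738 - 114645 = 168093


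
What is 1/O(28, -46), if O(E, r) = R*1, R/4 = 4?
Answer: 1/16 ≈ 0.062500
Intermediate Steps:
R = 16 (R = 4*4 = 16)
O(E, r) = 16 (O(E, r) = 16*1 = 16)
1/O(28, -46) = 1/16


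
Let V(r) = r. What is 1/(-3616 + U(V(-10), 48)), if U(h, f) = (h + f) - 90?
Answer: -1/3668 ≈ -0.00027263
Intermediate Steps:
U(h, f) = -90 + f + h (U(h, f) = (f + h) - 90 = -90 + f + h)
1/(-3616 + U(V(-10), 48)) = 1/(-3616 + (-90 + 48 - 10)) = 1/(-3616 - 52) = 1/(-3668) = -1/3668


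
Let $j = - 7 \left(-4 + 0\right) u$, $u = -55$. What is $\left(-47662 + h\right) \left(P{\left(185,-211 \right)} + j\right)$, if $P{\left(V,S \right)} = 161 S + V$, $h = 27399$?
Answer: $715810738$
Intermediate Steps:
$P{\left(V,S \right)} = V + 161 S$
$j = -1540$ ($j = - 7 \left(-4 + 0\right) \left(-55\right) = \left(-7\right) \left(-4\right) \left(-55\right) = 28 \left(-55\right) = -1540$)
$\left(-47662 + h\right) \left(P{\left(185,-211 \right)} + j\right) = \left(-47662 + 27399\right) \left(\left(185 + 161 \left(-211\right)\right) - 1540\right) = - 20263 \left(\left(185 - 33971\right) - 1540\right) = - 20263 \left(-33786 - 1540\right) = \left(-20263\right) \left(-35326\right) = 715810738$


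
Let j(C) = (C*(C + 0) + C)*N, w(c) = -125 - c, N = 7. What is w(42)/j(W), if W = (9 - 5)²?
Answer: -167/1904 ≈ -0.087710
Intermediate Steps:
W = 16 (W = 4² = 16)
j(C) = 7*C + 7*C² (j(C) = (C*(C + 0) + C)*7 = (C*C + C)*7 = (C² + C)*7 = (C + C²)*7 = 7*C + 7*C²)
w(42)/j(W) = (-125 - 1*42)/((7*16*(1 + 16))) = (-125 - 42)/((7*16*17)) = -167/1904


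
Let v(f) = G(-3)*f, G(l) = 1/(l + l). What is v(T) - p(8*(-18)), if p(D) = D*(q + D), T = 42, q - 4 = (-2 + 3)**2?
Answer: -20023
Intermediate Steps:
q = 5 (q = 4 + (-2 + 3)**2 = 4 + 1**2 = 4 + 1 = 5)
G(l) = 1/(2*l)
p(D) = D*(5 + D)
v(f) = -f/6 (v(f) = ((1/2)/(-3))*f = ((1/2)*(-1/3))*f = -f/6)
v(T) - p(8*(-18)) = -1/6*42 - 8*(-18)*(5 + 8*(-18)) = -7 - (-144)*(5 - 144) = -7 - (-144)*(-139) = -7 - 1*20016 = -7 - 20016 = -20023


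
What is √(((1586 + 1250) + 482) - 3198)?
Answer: 2*√30 ≈ 10.954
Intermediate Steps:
√(((1586 + 1250) + 482) - 3198) = √((2836 + 482) - 3198) = √(3318 - 3198) = √120 = 2*√30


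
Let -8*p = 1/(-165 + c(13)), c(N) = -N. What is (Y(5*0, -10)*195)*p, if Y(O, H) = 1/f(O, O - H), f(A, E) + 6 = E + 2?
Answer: 65/2848 ≈ 0.022823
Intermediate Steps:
f(A, E) = -4 + E (f(A, E) = -6 + (E + 2) = -6 + (2 + E) = -4 + E)
p = 1/1424 (p = -1/(8*(-165 - 1*13)) = -1/(8*(-165 - 13)) = -1/8/(-178) = -1/8*(-1/178) = 1/1424 ≈ 0.00070225)
Y(O, H) = 1/(-4 + O - H) (Y(O, H) = 1/(-4 + (O - H)) = 1/(-4 + O - H))
(Y(5*0, -10)*195)*p = (-1/(4 - 10 - 5*0)*195)*(1/1424) = (-1/(4 - 10 - 1*0)*195)*(1/1424) = (-1/(4 - 10 + 0)*195)*(1/1424) = (-1/(-6)*195)*(1/1424) = (-1*(-1/6)*195)*(1/1424) = ((1/6)*195)*(1/1424) = (65/2)*(1/1424) = 65/2848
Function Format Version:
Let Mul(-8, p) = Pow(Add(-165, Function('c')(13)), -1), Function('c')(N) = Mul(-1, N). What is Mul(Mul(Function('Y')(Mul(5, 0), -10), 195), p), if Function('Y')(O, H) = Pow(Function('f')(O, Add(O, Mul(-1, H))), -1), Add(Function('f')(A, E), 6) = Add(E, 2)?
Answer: Rational(65, 2848) ≈ 0.022823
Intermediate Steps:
Function('f')(A, E) = Add(-4, E) (Function('f')(A, E) = Add(-6, Add(E, 2)) = Add(-6, Add(2, E)) = Add(-4, E))
p = Rational(1, 1424) (p = Mul(Rational(-1, 8), Pow(Add(-165, Mul(-1, 13)), -1)) = Mul(Rational(-1, 8), Pow(Add(-165, -13), -1)) = Mul(Rational(-1, 8), Pow(-178, -1)) = Mul(Rational(-1, 8), Rational(-1, 178)) = Rational(1, 1424) ≈ 0.00070225)
Function('Y')(O, H) = Pow(Add(-4, O, Mul(-1, H)), -1) (Function('Y')(O, H) = Pow(Add(-4, Add(O, Mul(-1, H))), -1) = Pow(Add(-4, O, Mul(-1, H)), -1))
Mul(Mul(Function('Y')(Mul(5, 0), -10), 195), p) = Mul(Mul(Mul(-1, Pow(Add(4, -10, Mul(-1, Mul(5, 0))), -1)), 195), Rational(1, 1424)) = Mul(Mul(Mul(-1, Pow(Add(4, -10, Mul(-1, 0)), -1)), 195), Rational(1, 1424)) = Mul(Mul(Mul(-1, Pow(Add(4, -10, 0), -1)), 195), Rational(1, 1424)) = Mul(Mul(Mul(-1, Pow(-6, -1)), 195), Rational(1, 1424)) = Mul(Mul(Mul(-1, Rational(-1, 6)), 195), Rational(1, 1424)) = Mul(Mul(Rational(1, 6), 195), Rational(1, 1424)) = Mul(Rational(65, 2), Rational(1, 1424)) = Rational(65, 2848)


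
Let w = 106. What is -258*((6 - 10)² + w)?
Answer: -31476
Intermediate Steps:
-258*((6 - 10)² + w) = -258*((6 - 10)² + 106) = -258*((-4)² + 106) = -258*(16 + 106) = -258*122 = -31476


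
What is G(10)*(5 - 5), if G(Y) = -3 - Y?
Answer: 0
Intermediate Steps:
G(10)*(5 - 5) = (-3 - 1*10)*(5 - 5) = (-3 - 10)*0 = -13*0 = 0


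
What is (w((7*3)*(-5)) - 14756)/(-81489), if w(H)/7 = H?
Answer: 15491/81489 ≈ 0.19010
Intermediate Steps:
w(H) = 7*H
(w((7*3)*(-5)) - 14756)/(-81489) = (7*((7*3)*(-5)) - 14756)/(-81489) = (7*(21*(-5)) - 14756)*(-1/81489) = (7*(-105) - 14756)*(-1/81489) = (-735 - 14756)*(-1/81489) = -15491*(-1/81489) = 15491/81489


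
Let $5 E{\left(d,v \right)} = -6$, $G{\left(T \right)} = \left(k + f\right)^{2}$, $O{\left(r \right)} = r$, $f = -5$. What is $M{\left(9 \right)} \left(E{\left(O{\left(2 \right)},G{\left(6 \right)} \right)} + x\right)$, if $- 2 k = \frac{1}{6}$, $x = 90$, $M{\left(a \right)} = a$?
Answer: $\frac{3996}{5} \approx 799.2$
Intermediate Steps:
$k = - \frac{1}{12}$ ($k = - \frac{1}{2 \cdot 6} = \left(- \frac{1}{2}\right) \frac{1}{6} = - \frac{1}{12} \approx -0.083333$)
$G{\left(T \right)} = \frac{3721}{144}$ ($G{\left(T \right)} = \left(- \frac{1}{12} - 5\right)^{2} = \left(- \frac{61}{12}\right)^{2} = \frac{3721}{144}$)
$E{\left(d,v \right)} = - \frac{6}{5}$ ($E{\left(d,v \right)} = \frac{1}{5} \left(-6\right) = - \frac{6}{5}$)
$M{\left(9 \right)} \left(E{\left(O{\left(2 \right)},G{\left(6 \right)} \right)} + x\right) = 9 \left(- \frac{6}{5} + 90\right) = 9 \cdot \frac{444}{5} = \frac{3996}{5}$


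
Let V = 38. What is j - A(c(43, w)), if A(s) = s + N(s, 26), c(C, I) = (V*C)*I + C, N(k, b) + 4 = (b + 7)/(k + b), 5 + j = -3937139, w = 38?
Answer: -22599903028/5651 ≈ -3.9993e+6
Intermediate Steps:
j = -3937144 (j = -5 - 3937139 = -3937144)
N(k, b) = -4 + (7 + b)/(b + k) (N(k, b) = -4 + (b + 7)/(k + b) = -4 + (7 + b)/(b + k))
c(C, I) = C + 38*C*I (c(C, I) = (38*C)*I + C = 38*C*I + C = C + 38*C*I)
A(s) = s + (-71 - 4*s)/(26 + s) (A(s) = s + (7 - 4*s - 3*26)/(26 + s) = s + (7 - 4*s - 78)/(26 + s) = s + (-71 - 4*s)/(26 + s))
j - A(c(43, w)) = -3937144 - (-71 + (43*(1 + 38*38))² + 22*(43*(1 + 38*38)))/(26 + 43*(1 + 38*38)) = -3937144 - (-71 + (43*(1 + 1444))² + 22*(43*(1 + 1444)))/(26 + 43*(1 + 1444)) = -3937144 - (-71 + (43*1445)² + 22*(43*1445))/(26 + 43*1445) = -3937144 - (-71 + 62135² + 22*62135)/(26 + 62135) = -3937144 - (-71 + 3860758225 + 1366970)/62161 = -3937144 - 3862125124/62161 = -3937144 - 1*351102284/5651 = -3937144 - 351102284/5651 = -22599903028/5651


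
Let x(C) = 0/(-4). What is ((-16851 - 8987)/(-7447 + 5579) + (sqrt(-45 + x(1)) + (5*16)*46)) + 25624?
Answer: 27382855/934 + 3*I*sqrt(5) ≈ 29318.0 + 6.7082*I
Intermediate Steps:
x(C) = 0 (x(C) = 0*(-1/4) = 0)
((-16851 - 8987)/(-7447 + 5579) + (sqrt(-45 + x(1)) + (5*16)*46)) + 25624 = ((-16851 - 8987)/(-7447 + 5579) + (sqrt(-45 + 0) + (5*16)*46)) + 25624 = (-25838/(-1868) + (sqrt(-45) + 80*46)) + 25624 = (-25838*(-1/1868) + (3*I*sqrt(5) + 3680)) + 25624 = (12919/934 + (3680 + 3*I*sqrt(5))) + 25624 = (3450039/934 + 3*I*sqrt(5)) + 25624 = 27382855/934 + 3*I*sqrt(5)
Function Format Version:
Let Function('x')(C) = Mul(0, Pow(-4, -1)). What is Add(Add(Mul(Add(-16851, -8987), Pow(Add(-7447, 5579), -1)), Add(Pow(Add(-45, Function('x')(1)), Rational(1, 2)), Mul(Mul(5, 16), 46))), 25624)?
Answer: Add(Rational(27382855, 934), Mul(3, I, Pow(5, Rational(1, 2)))) ≈ Add(29318., Mul(6.7082, I))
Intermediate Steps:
Function('x')(C) = 0 (Function('x')(C) = Mul(0, Rational(-1, 4)) = 0)
Add(Add(Mul(Add(-16851, -8987), Pow(Add(-7447, 5579), -1)), Add(Pow(Add(-45, Function('x')(1)), Rational(1, 2)), Mul(Mul(5, 16), 46))), 25624) = Add(Add(Mul(Add(-16851, -8987), Pow(Add(-7447, 5579), -1)), Add(Pow(Add(-45, 0), Rational(1, 2)), Mul(Mul(5, 16), 46))), 25624) = Add(Add(Mul(-25838, Pow(-1868, -1)), Add(Pow(-45, Rational(1, 2)), Mul(80, 46))), 25624) = Add(Add(Mul(-25838, Rational(-1, 1868)), Add(Mul(3, I, Pow(5, Rational(1, 2))), 3680)), 25624) = Add(Add(Rational(12919, 934), Add(3680, Mul(3, I, Pow(5, Rational(1, 2))))), 25624) = Add(Add(Rational(3450039, 934), Mul(3, I, Pow(5, Rational(1, 2)))), 25624) = Add(Rational(27382855, 934), Mul(3, I, Pow(5, Rational(1, 2))))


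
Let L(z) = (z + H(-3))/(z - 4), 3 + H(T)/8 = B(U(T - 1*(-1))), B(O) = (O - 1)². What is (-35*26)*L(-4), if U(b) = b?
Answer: 5005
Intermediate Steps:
B(O) = (-1 + O)²
H(T) = -24 + 8*T² (H(T) = -24 + 8*(-1 + (T - 1*(-1)))² = -24 + 8*(-1 + (T + 1))² = -24 + 8*(-1 + (1 + T))² = -24 + 8*T²)
L(z) = (48 + z)/(-4 + z) (L(z) = (z + (-24 + 8*(-3)²))/(z - 4) = (z + (-24 + 8*9))/(-4 + z) = (z + (-24 + 72))/(-4 + z) = (z + 48)/(-4 + z) = (48 + z)/(-4 + z))
(-35*26)*L(-4) = (-35*26)*((48 - 4)/(-4 - 4)) = -910*44/(-8) = -(-455)*44/4 = -910*(-11/2) = 5005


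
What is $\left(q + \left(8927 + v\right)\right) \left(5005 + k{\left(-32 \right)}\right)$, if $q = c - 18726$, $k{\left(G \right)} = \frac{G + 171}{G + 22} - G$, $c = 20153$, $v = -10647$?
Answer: $- \frac{14717683}{10} \approx -1.4718 \cdot 10^{6}$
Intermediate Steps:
$k{\left(G \right)} = - G + \frac{171 + G}{22 + G}$ ($k{\left(G \right)} = \frac{171 + G}{22 + G} - G = - G + \frac{171 + G}{22 + G}$)
$q = 1427$ ($q = 20153 - 18726 = 1427$)
$\left(q + \left(8927 + v\right)\right) \left(5005 + k{\left(-32 \right)}\right) = \left(1427 + \left(8927 - 10647\right)\right) \left(5005 + \frac{171 - \left(-32\right)^{2} - -672}{22 - 32}\right) = \left(1427 - 1720\right) \left(5005 + \frac{171 - 1024 + 672}{-10}\right) = - 293 \left(5005 - \frac{171 - 1024 + 672}{10}\right) = - 293 \left(5005 - - \frac{181}{10}\right) = - 293 \left(5005 + \frac{181}{10}\right) = \left(-293\right) \frac{50231}{10} = - \frac{14717683}{10}$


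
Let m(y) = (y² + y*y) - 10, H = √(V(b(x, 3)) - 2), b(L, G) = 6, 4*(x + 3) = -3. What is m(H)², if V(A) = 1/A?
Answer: 1681/9 ≈ 186.78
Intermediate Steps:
x = -15/4 (x = -3 + (¼)*(-3) = -3 - ¾ = -15/4 ≈ -3.7500)
H = I*√66/6 (H = √(1/6 - 2) = √(⅙ - 2) = √(-11/6) = I*√66/6 ≈ 1.354*I)
m(y) = -10 + 2*y² (m(y) = (y² + y²) - 10 = 2*y² - 10 = -10 + 2*y²)
m(H)² = (-10 + 2*(I*√66/6)²)² = (-10 + 2*(-11/6))² = (-10 - 11/3)² = (-41/3)² = 1681/9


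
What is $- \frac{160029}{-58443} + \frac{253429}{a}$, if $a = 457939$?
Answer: $\frac{29364890426}{8921109659} \approx 3.2916$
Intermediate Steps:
$- \frac{160029}{-58443} + \frac{253429}{a} = - \frac{160029}{-58443} + \frac{253429}{457939} = \left(-160029\right) \left(- \frac{1}{58443}\right) + 253429 \cdot \frac{1}{457939} = \frac{53343}{19481} + \frac{253429}{457939} = \frac{29364890426}{8921109659}$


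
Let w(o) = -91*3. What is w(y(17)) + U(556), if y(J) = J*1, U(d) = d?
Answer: 283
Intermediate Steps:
y(J) = J
w(o) = -273
w(y(17)) + U(556) = -273 + 556 = 283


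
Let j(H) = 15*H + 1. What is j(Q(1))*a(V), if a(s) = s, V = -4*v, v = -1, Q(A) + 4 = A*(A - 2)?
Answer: -296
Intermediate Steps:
Q(A) = -4 + A*(-2 + A) (Q(A) = -4 + A*(A - 2) = -4 + A*(-2 + A))
j(H) = 1 + 15*H
V = 4 (V = -4*(-1) = 4)
j(Q(1))*a(V) = (1 + 15*(-4 + 1² - 2*1))*4 = (1 + 15*(-4 + 1 - 2))*4 = (1 + 15*(-5))*4 = (1 - 75)*4 = -74*4 = -296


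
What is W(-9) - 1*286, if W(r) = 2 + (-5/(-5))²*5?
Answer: -279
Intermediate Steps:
W(r) = 7 (W(r) = 2 + (-5*(-⅕))²*5 = 2 + 1²*5 = 2 + 1*5 = 2 + 5 = 7)
W(-9) - 1*286 = 7 - 1*286 = 7 - 286 = -279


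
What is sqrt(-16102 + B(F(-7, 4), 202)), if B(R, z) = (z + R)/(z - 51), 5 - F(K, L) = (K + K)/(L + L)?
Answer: I*sqrt(1468440723)/302 ≈ 126.89*I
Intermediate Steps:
F(K, L) = 5 - K/L (F(K, L) = 5 - (K + K)/(L + L) = 5 - 2*K/(2*L) = 5 - 2*K*1/(2*L) = 5 - K/L)
B(R, z) = (R + z)/(-51 + z)
sqrt(-16102 + B(F(-7, 4), 202)) = sqrt(-16102 + ((5 - 1*(-7)/4) + 202)/(-51 + 202)) = sqrt(-16102 + ((5 - 1*(-7)*1/4) + 202)/151) = sqrt(-16102 + ((5 + 7/4) + 202)/151) = sqrt(-16102 + (27/4 + 202)/151) = sqrt(-16102 + (1/151)*(835/4)) = sqrt(-16102 + 835/604) = sqrt(-9724773/604) = I*sqrt(1468440723)/302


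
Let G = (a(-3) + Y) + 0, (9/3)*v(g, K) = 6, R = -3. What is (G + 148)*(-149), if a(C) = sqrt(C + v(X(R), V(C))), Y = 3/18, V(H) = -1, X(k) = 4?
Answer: -132461/6 - 149*I ≈ -22077.0 - 149.0*I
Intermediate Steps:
v(g, K) = 2 (v(g, K) = (1/3)*6 = 2)
Y = 1/6 (Y = 3*(1/18) = 1/6 ≈ 0.16667)
a(C) = sqrt(2 + C) (a(C) = sqrt(C + 2) = sqrt(2 + C))
G = 1/6 + I (G = (sqrt(2 - 3) + 1/6) + 0 = (sqrt(-1) + 1/6) + 0 = (I + 1/6) + 0 = (1/6 + I) + 0 = 1/6 + I ≈ 0.16667 + 1.0*I)
(G + 148)*(-149) = ((1/6 + I) + 148)*(-149) = (889/6 + I)*(-149) = -132461/6 - 149*I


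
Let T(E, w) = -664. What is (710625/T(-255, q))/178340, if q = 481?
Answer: -142125/23683552 ≈ -0.0060010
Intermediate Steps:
(710625/T(-255, q))/178340 = (710625/(-664))/178340 = (710625*(-1/664))*(1/178340) = -710625/664*1/178340 = -142125/23683552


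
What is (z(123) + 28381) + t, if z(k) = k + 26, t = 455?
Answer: 28985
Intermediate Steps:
z(k) = 26 + k
(z(123) + 28381) + t = ((26 + 123) + 28381) + 455 = (149 + 28381) + 455 = 28530 + 455 = 28985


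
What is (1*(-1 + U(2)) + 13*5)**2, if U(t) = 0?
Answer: 4096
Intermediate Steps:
(1*(-1 + U(2)) + 13*5)**2 = (1*(-1 + 0) + 13*5)**2 = (1*(-1) + 65)**2 = (-1 + 65)**2 = 64**2 = 4096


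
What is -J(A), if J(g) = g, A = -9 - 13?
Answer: 22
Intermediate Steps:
A = -22
-J(A) = -1*(-22) = 22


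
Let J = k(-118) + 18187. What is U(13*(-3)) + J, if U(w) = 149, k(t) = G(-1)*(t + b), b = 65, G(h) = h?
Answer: 18389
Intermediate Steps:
k(t) = -65 - t (k(t) = -(t + 65) = -(65 + t) = -65 - t)
J = 18240 (J = (-65 - 1*(-118)) + 18187 = (-65 + 118) + 18187 = 53 + 18187 = 18240)
U(13*(-3)) + J = 149 + 18240 = 18389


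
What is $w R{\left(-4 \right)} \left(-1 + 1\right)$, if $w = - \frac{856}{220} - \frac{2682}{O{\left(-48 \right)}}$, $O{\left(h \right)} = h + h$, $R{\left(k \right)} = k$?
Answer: $0$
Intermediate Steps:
$O{\left(h \right)} = 2 h$
$w = \frac{21161}{880}$ ($w = - \frac{856}{220} - \frac{2682}{2 \left(-48\right)} = \left(-856\right) \frac{1}{220} - \frac{2682}{-96} = - \frac{214}{55} - - \frac{447}{16} = - \frac{214}{55} + \frac{447}{16} = \frac{21161}{880} \approx 24.047$)
$w R{\left(-4 \right)} \left(-1 + 1\right) = \frac{21161 \left(- 4 \left(-1 + 1\right)\right)}{880} = \frac{21161 \left(\left(-4\right) 0\right)}{880} = \frac{21161}{880} \cdot 0 = 0$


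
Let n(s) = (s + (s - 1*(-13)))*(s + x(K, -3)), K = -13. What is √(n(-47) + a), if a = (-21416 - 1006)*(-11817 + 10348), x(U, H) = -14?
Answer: √32942859 ≈ 5739.6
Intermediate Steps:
a = 32937918 (a = -22422*(-1469) = 32937918)
n(s) = (-14 + s)*(13 + 2*s) (n(s) = (s + (s - 1*(-13)))*(s - 14) = (s + (s + 13))*(-14 + s) = (s + (13 + s))*(-14 + s) = (13 + 2*s)*(-14 + s) = (-14 + s)*(13 + 2*s))
√(n(-47) + a) = √((-182 - 15*(-47) + 2*(-47)²) + 32937918) = √((-182 + 705 + 2*2209) + 32937918) = √((-182 + 705 + 4418) + 32937918) = √(4941 + 32937918) = √32942859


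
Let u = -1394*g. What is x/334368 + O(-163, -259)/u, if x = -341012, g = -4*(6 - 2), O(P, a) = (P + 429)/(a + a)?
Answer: -8794556999/8623016352 ≈ -1.0199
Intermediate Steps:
O(P, a) = (429 + P)/(2*a) (O(P, a) = (429 + P)/((2*a)) = (429 + P)*(1/(2*a)) = (429 + P)/(2*a))
g = -16 (g = -4*4 = -16)
u = 22304 (u = -1394*(-16) = 22304)
x/334368 + O(-163, -259)/u = -341012/334368 + ((1/2)*(429 - 163)/(-259))/22304 = -341012*1/334368 + ((1/2)*(-1/259)*266)*(1/22304) = -85253/83592 - 19/37*1/22304 = -85253/83592 - 19/825248 = -8794556999/8623016352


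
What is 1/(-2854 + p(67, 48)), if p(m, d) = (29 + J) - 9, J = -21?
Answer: -1/2855 ≈ -0.00035026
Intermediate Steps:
p(m, d) = -1 (p(m, d) = (29 - 21) - 9 = 8 - 9 = -1)
1/(-2854 + p(67, 48)) = 1/(-2854 - 1) = 1/(-2855) = -1/2855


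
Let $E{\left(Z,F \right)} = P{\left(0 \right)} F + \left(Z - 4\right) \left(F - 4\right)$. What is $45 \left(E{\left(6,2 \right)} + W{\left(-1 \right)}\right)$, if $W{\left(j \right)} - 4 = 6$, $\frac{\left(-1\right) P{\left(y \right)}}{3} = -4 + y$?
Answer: $1350$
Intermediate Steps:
$P{\left(y \right)} = 12 - 3 y$ ($P{\left(y \right)} = - 3 \left(-4 + y\right) = 12 - 3 y$)
$W{\left(j \right)} = 10$ ($W{\left(j \right)} = 4 + 6 = 10$)
$E{\left(Z,F \right)} = 12 F + \left(-4 + F\right) \left(-4 + Z\right)$ ($E{\left(Z,F \right)} = \left(12 - 0\right) F + \left(Z - 4\right) \left(F - 4\right) = \left(12 + 0\right) F + \left(-4 + Z\right) \left(-4 + F\right) = 12 F + \left(-4 + F\right) \left(-4 + Z\right)$)
$45 \left(E{\left(6,2 \right)} + W{\left(-1 \right)}\right) = 45 \left(\left(16 - 24 + 8 \cdot 2 + 2 \cdot 6\right) + 10\right) = 45 \left(\left(16 - 24 + 16 + 12\right) + 10\right) = 45 \left(20 + 10\right) = 45 \cdot 30 = 1350$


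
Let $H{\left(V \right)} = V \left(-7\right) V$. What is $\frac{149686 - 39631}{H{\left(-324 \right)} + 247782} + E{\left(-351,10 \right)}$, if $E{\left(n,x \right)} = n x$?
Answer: $- \frac{113977037}{32470} \approx -3510.2$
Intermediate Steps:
$H{\left(V \right)} = - 7 V^{2}$ ($H{\left(V \right)} = - 7 V V = - 7 V^{2}$)
$\frac{149686 - 39631}{H{\left(-324 \right)} + 247782} + E{\left(-351,10 \right)} = \frac{149686 - 39631}{- 7 \left(-324\right)^{2} + 247782} - 3510 = \frac{110055}{\left(-7\right) 104976 + 247782} - 3510 = \frac{110055}{-734832 + 247782} - 3510 = \frac{110055}{-487050} - 3510 = 110055 \left(- \frac{1}{487050}\right) - 3510 = - \frac{7337}{32470} - 3510 = - \frac{113977037}{32470}$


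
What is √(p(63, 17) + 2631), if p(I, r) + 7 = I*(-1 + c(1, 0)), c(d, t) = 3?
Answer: 5*√110 ≈ 52.440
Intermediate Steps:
p(I, r) = -7 + 2*I (p(I, r) = -7 + I*(-1 + 3) = -7 + I*2 = -7 + 2*I)
√(p(63, 17) + 2631) = √((-7 + 2*63) + 2631) = √((-7 + 126) + 2631) = √(119 + 2631) = √2750 = 5*√110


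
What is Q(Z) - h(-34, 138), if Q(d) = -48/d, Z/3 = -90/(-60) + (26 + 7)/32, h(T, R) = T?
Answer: 2242/81 ≈ 27.679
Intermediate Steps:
Z = 243/32 (Z = 3*(-90/(-60) + (26 + 7)/32) = 3*(-90*(-1/60) + 33*(1/32)) = 3*(3/2 + 33/32) = 3*(81/32) = 243/32 ≈ 7.5938)
Q(Z) - h(-34, 138) = -48/243/32 - 1*(-34) = -48*32/243 + 34 = -512/81 + 34 = 2242/81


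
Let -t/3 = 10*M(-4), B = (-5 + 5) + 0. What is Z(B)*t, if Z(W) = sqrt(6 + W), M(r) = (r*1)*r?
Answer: -480*sqrt(6) ≈ -1175.8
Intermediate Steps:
M(r) = r**2 (M(r) = r*r = r**2)
B = 0 (B = 0 + 0 = 0)
t = -480 (t = -30*(-4)**2 = -30*16 = -3*160 = -480)
Z(B)*t = sqrt(6 + 0)*(-480) = sqrt(6)*(-480) = -480*sqrt(6)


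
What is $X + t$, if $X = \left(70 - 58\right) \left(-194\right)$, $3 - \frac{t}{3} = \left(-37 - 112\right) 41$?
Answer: $16008$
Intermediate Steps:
$t = 18336$ ($t = 9 - 3 \left(-37 - 112\right) 41 = 9 - 3 \left(\left(-149\right) 41\right) = 9 - -18327 = 9 + 18327 = 18336$)
$X = -2328$ ($X = 12 \left(-194\right) = -2328$)
$X + t = -2328 + 18336 = 16008$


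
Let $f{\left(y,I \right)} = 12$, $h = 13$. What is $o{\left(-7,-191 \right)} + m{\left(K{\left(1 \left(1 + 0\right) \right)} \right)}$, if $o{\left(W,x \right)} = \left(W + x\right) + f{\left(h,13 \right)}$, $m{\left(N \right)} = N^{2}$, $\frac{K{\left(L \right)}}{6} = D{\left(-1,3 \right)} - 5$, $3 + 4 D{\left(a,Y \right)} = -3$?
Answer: $1335$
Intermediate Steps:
$D{\left(a,Y \right)} = - \frac{3}{2}$ ($D{\left(a,Y \right)} = - \frac{3}{4} + \frac{1}{4} \left(-3\right) = - \frac{3}{4} - \frac{3}{4} = - \frac{3}{2}$)
$K{\left(L \right)} = -39$ ($K{\left(L \right)} = 6 \left(- \frac{3}{2} - 5\right) = 6 \left(- \frac{13}{2}\right) = -39$)
$o{\left(W,x \right)} = 12 + W + x$ ($o{\left(W,x \right)} = \left(W + x\right) + 12 = 12 + W + x$)
$o{\left(-7,-191 \right)} + m{\left(K{\left(1 \left(1 + 0\right) \right)} \right)} = \left(12 - 7 - 191\right) + \left(-39\right)^{2} = -186 + 1521 = 1335$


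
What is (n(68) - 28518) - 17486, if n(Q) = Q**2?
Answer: -41380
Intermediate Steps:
(n(68) - 28518) - 17486 = (68**2 - 28518) - 17486 = (4624 - 28518) - 17486 = -23894 - 17486 = -41380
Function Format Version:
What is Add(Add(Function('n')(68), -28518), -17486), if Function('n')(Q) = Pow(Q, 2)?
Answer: -41380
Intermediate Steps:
Add(Add(Function('n')(68), -28518), -17486) = Add(Add(Pow(68, 2), -28518), -17486) = Add(Add(4624, -28518), -17486) = Add(-23894, -17486) = -41380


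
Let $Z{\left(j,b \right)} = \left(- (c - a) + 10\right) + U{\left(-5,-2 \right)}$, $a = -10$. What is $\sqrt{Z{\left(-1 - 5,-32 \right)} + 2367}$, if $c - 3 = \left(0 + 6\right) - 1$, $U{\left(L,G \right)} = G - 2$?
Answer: $\sqrt{2355} \approx 48.528$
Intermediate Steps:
$U{\left(L,G \right)} = -2 + G$ ($U{\left(L,G \right)} = G - 2 = -2 + G$)
$c = 8$ ($c = 3 + \left(\left(0 + 6\right) - 1\right) = 3 + \left(6 - 1\right) = 3 + 5 = 8$)
$Z{\left(j,b \right)} = -12$ ($Z{\left(j,b \right)} = \left(- (8 - -10) + 10\right) - 4 = \left(- (8 + 10) + 10\right) - 4 = \left(\left(-1\right) 18 + 10\right) - 4 = \left(-18 + 10\right) - 4 = -8 - 4 = -12$)
$\sqrt{Z{\left(-1 - 5,-32 \right)} + 2367} = \sqrt{-12 + 2367} = \sqrt{2355}$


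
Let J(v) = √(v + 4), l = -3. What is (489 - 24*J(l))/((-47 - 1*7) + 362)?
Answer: 465/308 ≈ 1.5097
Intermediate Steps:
J(v) = √(4 + v)
(489 - 24*J(l))/((-47 - 1*7) + 362) = (489 - 24*√(4 - 3))/((-47 - 1*7) + 362) = (489 - 24*√1)/((-47 - 7) + 362) = (489 - 24*1)/(-54 + 362) = (489 - 24)/308 = 465*(1/308) = 465/308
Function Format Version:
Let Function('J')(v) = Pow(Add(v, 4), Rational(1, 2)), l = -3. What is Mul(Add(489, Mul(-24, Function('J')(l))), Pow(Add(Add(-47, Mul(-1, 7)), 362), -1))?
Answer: Rational(465, 308) ≈ 1.5097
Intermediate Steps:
Function('J')(v) = Pow(Add(4, v), Rational(1, 2))
Mul(Add(489, Mul(-24, Function('J')(l))), Pow(Add(Add(-47, Mul(-1, 7)), 362), -1)) = Mul(Add(489, Mul(-24, Pow(Add(4, -3), Rational(1, 2)))), Pow(Add(Add(-47, Mul(-1, 7)), 362), -1)) = Mul(Add(489, Mul(-24, Pow(1, Rational(1, 2)))), Pow(Add(Add(-47, -7), 362), -1)) = Mul(Add(489, Mul(-24, 1)), Pow(Add(-54, 362), -1)) = Mul(Add(489, -24), Pow(308, -1)) = Mul(465, Rational(1, 308)) = Rational(465, 308)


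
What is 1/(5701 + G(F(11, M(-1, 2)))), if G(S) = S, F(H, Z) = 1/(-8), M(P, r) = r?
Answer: 8/45607 ≈ 0.00017541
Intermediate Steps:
F(H, Z) = -⅛
1/(5701 + G(F(11, M(-1, 2)))) = 1/(5701 - ⅛) = 1/(45607/8) = 8/45607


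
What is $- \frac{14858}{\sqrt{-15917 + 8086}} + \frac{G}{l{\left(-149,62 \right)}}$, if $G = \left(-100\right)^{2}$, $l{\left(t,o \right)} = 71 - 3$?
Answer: $\frac{2500}{17} + \frac{14858 i \sqrt{7831}}{7831} \approx 147.06 + 167.9 i$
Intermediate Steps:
$l{\left(t,o \right)} = 68$ ($l{\left(t,o \right)} = 71 - 3 = 68$)
$G = 10000$
$- \frac{14858}{\sqrt{-15917 + 8086}} + \frac{G}{l{\left(-149,62 \right)}} = - \frac{14858}{\sqrt{-15917 + 8086}} + \frac{10000}{68} = - \frac{14858}{\sqrt{-7831}} + 10000 \cdot \frac{1}{68} = - \frac{14858}{i \sqrt{7831}} + \frac{2500}{17} = - 14858 \left(- \frac{i \sqrt{7831}}{7831}\right) + \frac{2500}{17} = \frac{14858 i \sqrt{7831}}{7831} + \frac{2500}{17} = \frac{2500}{17} + \frac{14858 i \sqrt{7831}}{7831}$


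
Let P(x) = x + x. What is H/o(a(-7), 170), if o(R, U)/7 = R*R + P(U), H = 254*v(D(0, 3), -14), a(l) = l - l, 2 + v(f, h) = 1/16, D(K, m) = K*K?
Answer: -3937/19040 ≈ -0.20678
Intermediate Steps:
D(K, m) = K²
v(f, h) = -31/16 (v(f, h) = -2 + 1/16 = -31/16)
a(l) = 0
P(x) = 2*x
H = -3937/8 (H = 254*(-31/16) = -3937/8 ≈ -492.13)
o(R, U) = 7*R² + 14*U (o(R, U) = 7*(R*R + 2*U) = 7*(R² + 2*U) = 7*R² + 14*U)
H/o(a(-7), 170) = -3937/(8*(7*0² + 14*170)) = -3937/(8*(7*0 + 2380)) = -3937/(8*(0 + 2380)) = -3937/8/2380 = -3937/8*1/2380 = -3937/19040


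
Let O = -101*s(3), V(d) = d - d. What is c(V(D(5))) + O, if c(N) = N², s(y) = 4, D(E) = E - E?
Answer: -404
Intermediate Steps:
D(E) = 0
V(d) = 0
O = -404 (O = -101*4 = -404)
c(V(D(5))) + O = 0² - 404 = 0 - 404 = -404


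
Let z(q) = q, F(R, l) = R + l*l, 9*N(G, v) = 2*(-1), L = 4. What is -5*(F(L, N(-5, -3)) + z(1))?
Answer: -2045/81 ≈ -25.247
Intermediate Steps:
N(G, v) = -2/9 (N(G, v) = (2*(-1))/9 = (⅑)*(-2) = -2/9)
F(R, l) = R + l²
-5*(F(L, N(-5, -3)) + z(1)) = -5*((4 + (-2/9)²) + 1) = -5*((4 + 4/81) + 1) = -5*(328/81 + 1) = -5*409/81 = -2045/81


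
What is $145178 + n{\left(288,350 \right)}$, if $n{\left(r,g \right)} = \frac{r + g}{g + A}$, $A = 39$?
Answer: $\frac{56474880}{389} \approx 1.4518 \cdot 10^{5}$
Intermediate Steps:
$n{\left(r,g \right)} = \frac{g + r}{39 + g}$ ($n{\left(r,g \right)} = \frac{r + g}{g + 39} = \frac{g + r}{39 + g}$)
$145178 + n{\left(288,350 \right)} = 145178 + \frac{350 + 288}{39 + 350} = 145178 + \frac{1}{389} \cdot 638 = 145178 + \frac{638}{389} = \frac{56474880}{389}$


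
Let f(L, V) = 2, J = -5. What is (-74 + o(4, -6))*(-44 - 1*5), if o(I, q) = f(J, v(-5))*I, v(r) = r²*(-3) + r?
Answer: 3234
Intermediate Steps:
v(r) = r - 3*r² (v(r) = -3*r² + r = r - 3*r²)
o(I, q) = 2*I
(-74 + o(4, -6))*(-44 - 1*5) = (-74 + 2*4)*(-44 - 1*5) = (-74 + 8)*(-44 - 5) = -66*(-49) = 3234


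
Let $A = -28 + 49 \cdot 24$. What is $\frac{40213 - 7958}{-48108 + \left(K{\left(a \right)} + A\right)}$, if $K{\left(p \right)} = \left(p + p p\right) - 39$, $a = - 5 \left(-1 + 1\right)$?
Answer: $- \frac{32255}{46999} \approx -0.68629$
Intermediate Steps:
$A = 1148$ ($A = -28 + 1176 = 1148$)
$a = 0$ ($a = \left(-5\right) 0 = 0$)
$K{\left(p \right)} = -39 + p + p^{2}$ ($K{\left(p \right)} = \left(p + p^{2}\right) - 39 = -39 + p + p^{2}$)
$\frac{40213 - 7958}{-48108 + \left(K{\left(a \right)} + A\right)} = \frac{40213 - 7958}{-48108 + \left(\left(-39 + 0 + 0^{2}\right) + 1148\right)} = \frac{32255}{-48108 + \left(\left(-39 + 0 + 0\right) + 1148\right)} = \frac{32255}{-48108 + \left(-39 + 1148\right)} = \frac{32255}{-48108 + 1109} = \frac{32255}{-46999} = 32255 \left(- \frac{1}{46999}\right) = - \frac{32255}{46999}$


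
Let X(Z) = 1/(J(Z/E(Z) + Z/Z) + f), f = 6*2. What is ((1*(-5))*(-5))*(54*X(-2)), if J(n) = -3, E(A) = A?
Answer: 150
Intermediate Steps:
f = 12
X(Z) = ⅑ (X(Z) = 1/(-3 + 12) = 1/9 = ⅑)
((1*(-5))*(-5))*(54*X(-2)) = ((1*(-5))*(-5))*(54*(⅑)) = -5*(-5)*6 = 25*6 = 150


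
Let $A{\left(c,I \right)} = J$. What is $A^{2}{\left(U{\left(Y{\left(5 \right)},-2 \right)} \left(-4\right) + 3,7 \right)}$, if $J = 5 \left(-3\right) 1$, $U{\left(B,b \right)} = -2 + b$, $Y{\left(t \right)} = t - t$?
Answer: $225$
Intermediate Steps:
$Y{\left(t \right)} = 0$
$J = -15$ ($J = \left(-15\right) 1 = -15$)
$A{\left(c,I \right)} = -15$
$A^{2}{\left(U{\left(Y{\left(5 \right)},-2 \right)} \left(-4\right) + 3,7 \right)} = \left(-15\right)^{2} = 225$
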